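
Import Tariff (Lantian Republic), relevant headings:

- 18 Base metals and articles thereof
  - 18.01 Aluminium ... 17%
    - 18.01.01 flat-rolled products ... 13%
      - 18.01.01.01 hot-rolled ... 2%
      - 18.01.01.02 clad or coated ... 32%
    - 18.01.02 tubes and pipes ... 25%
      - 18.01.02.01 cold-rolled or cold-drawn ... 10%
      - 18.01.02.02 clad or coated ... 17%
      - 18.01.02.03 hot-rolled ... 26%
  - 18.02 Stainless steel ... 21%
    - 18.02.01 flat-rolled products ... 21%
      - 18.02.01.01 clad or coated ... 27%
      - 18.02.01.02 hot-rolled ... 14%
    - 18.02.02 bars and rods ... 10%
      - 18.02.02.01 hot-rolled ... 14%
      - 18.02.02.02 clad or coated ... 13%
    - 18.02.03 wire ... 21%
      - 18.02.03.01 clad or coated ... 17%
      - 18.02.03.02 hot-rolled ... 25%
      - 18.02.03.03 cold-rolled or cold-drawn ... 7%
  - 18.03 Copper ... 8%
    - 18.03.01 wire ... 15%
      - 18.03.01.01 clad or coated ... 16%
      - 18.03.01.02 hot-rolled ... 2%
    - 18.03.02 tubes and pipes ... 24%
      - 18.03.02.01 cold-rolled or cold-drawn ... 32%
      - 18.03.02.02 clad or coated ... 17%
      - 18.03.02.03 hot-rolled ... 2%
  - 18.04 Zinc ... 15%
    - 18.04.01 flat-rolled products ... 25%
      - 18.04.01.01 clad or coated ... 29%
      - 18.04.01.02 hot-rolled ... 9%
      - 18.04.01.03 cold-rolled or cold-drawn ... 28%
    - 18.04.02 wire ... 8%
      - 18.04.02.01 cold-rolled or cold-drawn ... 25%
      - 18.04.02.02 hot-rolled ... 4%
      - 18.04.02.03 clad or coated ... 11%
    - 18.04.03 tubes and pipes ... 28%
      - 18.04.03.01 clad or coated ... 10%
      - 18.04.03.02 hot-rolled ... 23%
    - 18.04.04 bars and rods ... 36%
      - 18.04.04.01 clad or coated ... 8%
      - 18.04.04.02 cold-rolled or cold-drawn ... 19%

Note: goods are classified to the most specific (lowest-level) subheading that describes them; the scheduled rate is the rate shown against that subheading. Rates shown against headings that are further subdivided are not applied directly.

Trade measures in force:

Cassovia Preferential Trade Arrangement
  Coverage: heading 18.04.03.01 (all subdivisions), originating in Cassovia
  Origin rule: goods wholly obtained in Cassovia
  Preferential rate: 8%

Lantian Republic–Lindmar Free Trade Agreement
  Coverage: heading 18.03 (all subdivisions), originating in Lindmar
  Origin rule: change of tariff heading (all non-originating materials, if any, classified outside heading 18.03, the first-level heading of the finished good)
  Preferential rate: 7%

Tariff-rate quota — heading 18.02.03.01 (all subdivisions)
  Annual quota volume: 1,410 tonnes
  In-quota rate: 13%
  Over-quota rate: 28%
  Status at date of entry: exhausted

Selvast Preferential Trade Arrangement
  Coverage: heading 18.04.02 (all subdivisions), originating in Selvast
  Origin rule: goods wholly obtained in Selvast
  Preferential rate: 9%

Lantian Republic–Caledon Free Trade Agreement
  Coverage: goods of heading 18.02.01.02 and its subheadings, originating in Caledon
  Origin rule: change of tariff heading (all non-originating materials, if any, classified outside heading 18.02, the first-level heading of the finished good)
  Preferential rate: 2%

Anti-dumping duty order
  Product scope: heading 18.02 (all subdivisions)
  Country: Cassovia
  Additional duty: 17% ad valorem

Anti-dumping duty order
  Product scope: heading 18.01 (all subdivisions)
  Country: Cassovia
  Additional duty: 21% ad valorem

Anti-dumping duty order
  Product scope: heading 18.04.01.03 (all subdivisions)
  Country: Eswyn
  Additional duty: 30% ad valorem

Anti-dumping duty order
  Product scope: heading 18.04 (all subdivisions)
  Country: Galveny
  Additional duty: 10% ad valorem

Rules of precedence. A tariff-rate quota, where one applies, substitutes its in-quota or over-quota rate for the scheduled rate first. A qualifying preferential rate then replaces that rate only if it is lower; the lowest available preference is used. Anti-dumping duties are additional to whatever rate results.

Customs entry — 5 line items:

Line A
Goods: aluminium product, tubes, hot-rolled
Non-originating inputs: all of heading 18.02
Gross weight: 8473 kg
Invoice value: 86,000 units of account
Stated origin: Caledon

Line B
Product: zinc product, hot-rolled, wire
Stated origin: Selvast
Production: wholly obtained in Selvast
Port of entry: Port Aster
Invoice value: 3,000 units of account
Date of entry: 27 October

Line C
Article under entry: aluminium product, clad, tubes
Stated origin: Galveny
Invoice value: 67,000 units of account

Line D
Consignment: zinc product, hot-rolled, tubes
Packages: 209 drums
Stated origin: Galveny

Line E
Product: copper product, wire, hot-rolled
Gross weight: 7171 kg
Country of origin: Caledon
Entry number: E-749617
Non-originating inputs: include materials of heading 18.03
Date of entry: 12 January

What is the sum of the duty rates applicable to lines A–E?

Line A: aluminium → 18.01; tubes → 18.01.02; hot-rolled → 18.01.02.03. Scheduled 26%. Caledon agreement on 18.02.01.02: 18.01.02.03 not covered. → 26%.
Line B: zinc → 18.04; wire → 18.04.02; hot-rolled → 18.04.02.02. Scheduled 4%. Selvast agreement on 18.04.02: wholly obtained → 9% available; preference 9% not lower than 4% → no reduction. → 4%.
Line C: aluminium → 18.01; tubes → 18.01.02; clad → 18.01.02.02. Scheduled 17%. No special measure applies. → 17%.
Line D: zinc → 18.04; tubes → 18.04.03; hot-rolled → 18.04.03.02. Scheduled 23%. anti-dumping (Galveny, 18.04): +10%; total 23% + 10% = 33%. → 33%.
Line E: copper → 18.03; wire → 18.03.01; hot-rolled → 18.03.01.02. Scheduled 2%. Caledon agreement on 18.02.01.02: 18.03.01.02 not covered. → 2%.
Sum: 26% + 4% + 17% + 33% + 2% = 82%.

82%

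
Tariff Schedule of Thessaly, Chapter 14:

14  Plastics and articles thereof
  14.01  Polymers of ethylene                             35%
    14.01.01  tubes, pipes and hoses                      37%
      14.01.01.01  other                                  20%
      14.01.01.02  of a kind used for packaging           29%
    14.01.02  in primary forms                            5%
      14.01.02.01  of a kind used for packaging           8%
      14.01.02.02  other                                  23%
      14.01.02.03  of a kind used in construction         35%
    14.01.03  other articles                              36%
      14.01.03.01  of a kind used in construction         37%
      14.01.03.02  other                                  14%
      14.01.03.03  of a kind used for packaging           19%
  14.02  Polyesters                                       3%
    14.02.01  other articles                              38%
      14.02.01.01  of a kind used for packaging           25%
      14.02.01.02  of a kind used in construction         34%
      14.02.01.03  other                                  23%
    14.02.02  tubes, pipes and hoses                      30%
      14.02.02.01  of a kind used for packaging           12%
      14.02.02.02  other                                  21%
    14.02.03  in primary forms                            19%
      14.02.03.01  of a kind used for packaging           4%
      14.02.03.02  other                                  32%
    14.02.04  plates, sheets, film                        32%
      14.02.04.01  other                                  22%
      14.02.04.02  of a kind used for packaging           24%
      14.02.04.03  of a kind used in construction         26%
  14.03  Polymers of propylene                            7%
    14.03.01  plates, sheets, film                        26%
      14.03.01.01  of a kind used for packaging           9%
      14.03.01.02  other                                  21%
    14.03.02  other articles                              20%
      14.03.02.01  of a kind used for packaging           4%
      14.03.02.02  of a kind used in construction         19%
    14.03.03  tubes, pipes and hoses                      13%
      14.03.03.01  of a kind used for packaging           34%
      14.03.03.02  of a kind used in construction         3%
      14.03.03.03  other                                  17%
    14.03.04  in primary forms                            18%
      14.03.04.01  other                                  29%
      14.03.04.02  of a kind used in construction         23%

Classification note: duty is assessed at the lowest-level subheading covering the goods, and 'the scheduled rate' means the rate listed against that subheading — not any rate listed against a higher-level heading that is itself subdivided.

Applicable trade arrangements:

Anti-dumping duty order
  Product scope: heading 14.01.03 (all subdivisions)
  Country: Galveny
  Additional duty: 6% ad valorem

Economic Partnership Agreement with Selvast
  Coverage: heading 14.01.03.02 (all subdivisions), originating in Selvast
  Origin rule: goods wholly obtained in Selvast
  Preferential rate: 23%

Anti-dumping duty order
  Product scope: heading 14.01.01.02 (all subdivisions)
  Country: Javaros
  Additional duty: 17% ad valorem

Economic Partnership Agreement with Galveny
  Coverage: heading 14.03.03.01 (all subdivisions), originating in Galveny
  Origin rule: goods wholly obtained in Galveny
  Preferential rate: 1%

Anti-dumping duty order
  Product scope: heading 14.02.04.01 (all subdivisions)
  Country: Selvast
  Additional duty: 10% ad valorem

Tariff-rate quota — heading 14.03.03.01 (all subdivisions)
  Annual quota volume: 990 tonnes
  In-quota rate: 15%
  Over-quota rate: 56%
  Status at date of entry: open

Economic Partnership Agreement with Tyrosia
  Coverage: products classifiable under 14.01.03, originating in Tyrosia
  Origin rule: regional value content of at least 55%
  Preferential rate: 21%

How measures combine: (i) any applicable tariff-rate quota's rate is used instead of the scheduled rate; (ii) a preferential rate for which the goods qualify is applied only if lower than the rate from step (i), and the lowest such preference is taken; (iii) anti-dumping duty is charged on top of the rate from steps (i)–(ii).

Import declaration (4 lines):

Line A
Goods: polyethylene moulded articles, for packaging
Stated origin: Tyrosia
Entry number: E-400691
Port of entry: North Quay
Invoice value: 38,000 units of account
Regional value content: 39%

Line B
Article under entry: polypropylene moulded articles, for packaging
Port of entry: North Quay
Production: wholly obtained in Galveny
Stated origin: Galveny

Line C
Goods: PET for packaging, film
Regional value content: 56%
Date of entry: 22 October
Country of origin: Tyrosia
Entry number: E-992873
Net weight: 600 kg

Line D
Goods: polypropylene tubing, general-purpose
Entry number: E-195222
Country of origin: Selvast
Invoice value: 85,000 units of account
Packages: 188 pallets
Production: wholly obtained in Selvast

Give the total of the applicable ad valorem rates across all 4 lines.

64%

Line A: polyethylene → 14.01; moulded articles → 14.01.03; for packaging → 14.01.03.03. Scheduled 19%. Tyrosia agreement on 14.01.03: RVC < 55%. → 19%.
Line B: polypropylene → 14.03; moulded articles → 14.03.02; for packaging → 14.03.02.01. Scheduled 4%. Galveny agreement on 14.03.03.01: 14.03.02.01 not covered. → 4%.
Line C: PET → 14.02; film → 14.02.04; for packaging → 14.02.04.02. Scheduled 24%. Tyrosia agreement on 14.01.03: 14.02.04.02 not covered. → 24%.
Line D: polypropylene → 14.03; tubing → 14.03.03; general-purpose → 14.03.03.03. Scheduled 17%. Selvast agreement on 14.01.03.02: 14.03.03.03 not covered. → 17%.
Sum: 19% + 4% + 24% + 17% = 64%.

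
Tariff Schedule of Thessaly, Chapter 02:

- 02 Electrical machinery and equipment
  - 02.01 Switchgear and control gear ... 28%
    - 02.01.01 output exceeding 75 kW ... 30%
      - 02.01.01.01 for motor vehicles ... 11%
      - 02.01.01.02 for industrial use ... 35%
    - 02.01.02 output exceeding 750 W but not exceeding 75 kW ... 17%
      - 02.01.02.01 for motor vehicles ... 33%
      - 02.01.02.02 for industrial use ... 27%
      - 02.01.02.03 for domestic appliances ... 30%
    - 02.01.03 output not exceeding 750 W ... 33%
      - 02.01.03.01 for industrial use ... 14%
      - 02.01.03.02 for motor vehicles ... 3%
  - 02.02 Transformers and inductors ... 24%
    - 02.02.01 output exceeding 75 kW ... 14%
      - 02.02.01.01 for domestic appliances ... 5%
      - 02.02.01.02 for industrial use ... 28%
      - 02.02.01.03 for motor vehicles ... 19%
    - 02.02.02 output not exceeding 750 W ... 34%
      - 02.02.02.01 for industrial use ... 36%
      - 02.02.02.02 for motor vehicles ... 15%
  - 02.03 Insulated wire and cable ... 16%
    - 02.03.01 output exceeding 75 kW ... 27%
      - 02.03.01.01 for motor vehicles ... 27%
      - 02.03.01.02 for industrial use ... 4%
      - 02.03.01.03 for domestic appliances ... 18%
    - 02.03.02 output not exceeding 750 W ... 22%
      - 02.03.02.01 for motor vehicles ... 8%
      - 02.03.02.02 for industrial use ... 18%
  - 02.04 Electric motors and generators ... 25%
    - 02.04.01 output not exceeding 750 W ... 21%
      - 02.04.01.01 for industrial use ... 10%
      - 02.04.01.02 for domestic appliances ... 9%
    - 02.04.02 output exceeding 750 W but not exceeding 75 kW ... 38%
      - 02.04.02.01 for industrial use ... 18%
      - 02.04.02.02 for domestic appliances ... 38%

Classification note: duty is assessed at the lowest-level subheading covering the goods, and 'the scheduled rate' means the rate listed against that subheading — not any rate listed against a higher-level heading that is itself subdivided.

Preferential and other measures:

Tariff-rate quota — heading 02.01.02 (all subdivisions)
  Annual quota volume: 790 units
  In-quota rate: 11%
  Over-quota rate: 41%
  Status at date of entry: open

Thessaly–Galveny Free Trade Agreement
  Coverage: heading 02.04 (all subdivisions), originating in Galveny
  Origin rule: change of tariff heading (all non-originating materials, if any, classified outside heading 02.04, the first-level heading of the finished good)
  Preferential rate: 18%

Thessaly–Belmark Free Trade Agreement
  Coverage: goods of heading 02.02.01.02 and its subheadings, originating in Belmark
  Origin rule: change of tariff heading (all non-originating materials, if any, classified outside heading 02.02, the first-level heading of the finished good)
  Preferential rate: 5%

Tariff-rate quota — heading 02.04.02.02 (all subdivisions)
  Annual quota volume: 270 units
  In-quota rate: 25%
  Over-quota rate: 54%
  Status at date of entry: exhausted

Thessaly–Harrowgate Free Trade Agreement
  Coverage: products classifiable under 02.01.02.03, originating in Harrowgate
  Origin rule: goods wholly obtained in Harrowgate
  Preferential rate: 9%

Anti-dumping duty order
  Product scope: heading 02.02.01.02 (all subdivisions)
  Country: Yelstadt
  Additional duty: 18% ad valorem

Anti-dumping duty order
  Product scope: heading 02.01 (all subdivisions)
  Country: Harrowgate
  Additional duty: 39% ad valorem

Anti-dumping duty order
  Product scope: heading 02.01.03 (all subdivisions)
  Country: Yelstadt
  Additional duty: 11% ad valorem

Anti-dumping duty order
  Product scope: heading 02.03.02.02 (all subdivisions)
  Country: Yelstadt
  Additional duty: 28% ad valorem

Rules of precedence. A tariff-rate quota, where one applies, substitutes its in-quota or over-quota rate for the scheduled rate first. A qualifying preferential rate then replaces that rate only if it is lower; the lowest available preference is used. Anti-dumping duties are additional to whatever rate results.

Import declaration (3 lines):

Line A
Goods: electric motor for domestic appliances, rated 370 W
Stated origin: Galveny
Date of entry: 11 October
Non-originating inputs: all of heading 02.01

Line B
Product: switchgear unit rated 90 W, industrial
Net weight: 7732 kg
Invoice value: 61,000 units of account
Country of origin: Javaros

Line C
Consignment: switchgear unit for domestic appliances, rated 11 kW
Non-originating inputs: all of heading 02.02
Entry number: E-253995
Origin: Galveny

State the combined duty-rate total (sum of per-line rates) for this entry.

34%

Line A: electric motor → 02.04; rated 370 W → 02.04.01; for domestic appliances → 02.04.01.02. Scheduled 9%. Galveny agreement on 02.04: CTH met → 18% available; preference 18% not lower than 9% → no reduction. → 9%.
Line B: switchgear unit → 02.01; rated 90 W → 02.01.03; industrial → 02.01.03.01. Scheduled 14%. No special measure applies. → 14%.
Line C: switchgear unit → 02.01; rated 11 kW → 02.01.02; for domestic appliances → 02.01.02.03. Scheduled 30%. quota on 02.01.02 open → in-quota 11%; Galveny agreement on 02.04: 02.01.02.03 not covered. → 11%.
Sum: 9% + 14% + 11% = 34%.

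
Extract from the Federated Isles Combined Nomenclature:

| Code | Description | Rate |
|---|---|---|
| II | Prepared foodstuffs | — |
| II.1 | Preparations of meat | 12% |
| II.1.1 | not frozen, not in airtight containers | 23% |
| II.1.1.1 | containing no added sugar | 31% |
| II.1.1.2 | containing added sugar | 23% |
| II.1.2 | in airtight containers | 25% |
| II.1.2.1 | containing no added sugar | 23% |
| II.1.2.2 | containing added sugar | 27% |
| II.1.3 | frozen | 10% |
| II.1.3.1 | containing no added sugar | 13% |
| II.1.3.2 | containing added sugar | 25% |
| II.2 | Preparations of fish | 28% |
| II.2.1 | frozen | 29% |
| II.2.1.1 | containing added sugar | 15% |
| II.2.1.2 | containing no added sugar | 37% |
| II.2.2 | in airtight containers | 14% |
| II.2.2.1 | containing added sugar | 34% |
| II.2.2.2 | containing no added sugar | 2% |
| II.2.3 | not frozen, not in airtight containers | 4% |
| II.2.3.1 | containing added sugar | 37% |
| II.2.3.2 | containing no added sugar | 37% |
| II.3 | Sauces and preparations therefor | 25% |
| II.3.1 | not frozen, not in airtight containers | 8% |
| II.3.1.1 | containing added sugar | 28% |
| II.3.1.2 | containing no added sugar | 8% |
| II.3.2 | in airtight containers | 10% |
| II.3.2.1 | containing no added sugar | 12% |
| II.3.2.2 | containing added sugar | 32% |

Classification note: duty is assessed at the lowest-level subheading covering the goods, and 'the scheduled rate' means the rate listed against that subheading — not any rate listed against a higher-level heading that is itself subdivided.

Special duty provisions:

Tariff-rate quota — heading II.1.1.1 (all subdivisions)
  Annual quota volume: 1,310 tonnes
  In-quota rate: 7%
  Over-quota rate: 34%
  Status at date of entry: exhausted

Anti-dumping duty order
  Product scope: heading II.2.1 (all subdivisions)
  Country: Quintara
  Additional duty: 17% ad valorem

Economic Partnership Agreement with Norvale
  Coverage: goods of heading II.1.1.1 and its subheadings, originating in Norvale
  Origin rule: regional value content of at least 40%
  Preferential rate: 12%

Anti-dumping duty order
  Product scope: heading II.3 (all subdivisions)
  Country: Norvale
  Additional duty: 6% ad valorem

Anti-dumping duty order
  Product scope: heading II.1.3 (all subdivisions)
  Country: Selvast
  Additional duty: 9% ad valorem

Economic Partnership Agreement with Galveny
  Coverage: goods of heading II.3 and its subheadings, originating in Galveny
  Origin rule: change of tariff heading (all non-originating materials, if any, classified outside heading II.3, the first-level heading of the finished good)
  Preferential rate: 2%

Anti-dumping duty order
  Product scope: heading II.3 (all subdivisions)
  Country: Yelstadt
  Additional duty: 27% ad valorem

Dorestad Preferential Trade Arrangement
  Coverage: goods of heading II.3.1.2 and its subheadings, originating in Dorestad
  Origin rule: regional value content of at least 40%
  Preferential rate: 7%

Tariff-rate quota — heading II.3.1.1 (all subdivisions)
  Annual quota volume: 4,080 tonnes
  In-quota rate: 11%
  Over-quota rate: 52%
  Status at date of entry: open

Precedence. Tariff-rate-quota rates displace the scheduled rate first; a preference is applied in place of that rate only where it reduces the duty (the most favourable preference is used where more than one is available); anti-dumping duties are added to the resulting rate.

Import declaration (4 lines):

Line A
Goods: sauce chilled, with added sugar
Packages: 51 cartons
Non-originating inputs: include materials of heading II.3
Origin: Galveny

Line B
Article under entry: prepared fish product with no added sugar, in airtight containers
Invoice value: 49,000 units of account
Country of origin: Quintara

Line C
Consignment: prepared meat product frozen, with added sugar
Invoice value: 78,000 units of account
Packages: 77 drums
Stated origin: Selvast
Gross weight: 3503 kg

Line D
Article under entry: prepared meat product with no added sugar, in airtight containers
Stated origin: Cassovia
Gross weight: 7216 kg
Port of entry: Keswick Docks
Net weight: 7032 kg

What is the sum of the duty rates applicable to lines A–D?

Line A: sauce → II.3; chilled → II.3.1; with added sugar → II.3.1.1. Scheduled 28%. quota on II.3.1.1 open → in-quota 11%; Galveny agreement on II.3: CTH not met. → 11%.
Line B: prepared fish product → II.2; in airtight containers → II.2.2; with no added sugar → II.2.2.2. Scheduled 2%. No special measure applies. → 2%.
Line C: prepared meat product → II.1; frozen → II.1.3; with added sugar → II.1.3.2. Scheduled 25%. anti-dumping (Selvast, II.1.3): +9%; total 25% + 9% = 34%. → 34%.
Line D: prepared meat product → II.1; in airtight containers → II.1.2; with no added sugar → II.1.2.1. Scheduled 23%. No special measure applies. → 23%.
Sum: 11% + 2% + 34% + 23% = 70%.

70%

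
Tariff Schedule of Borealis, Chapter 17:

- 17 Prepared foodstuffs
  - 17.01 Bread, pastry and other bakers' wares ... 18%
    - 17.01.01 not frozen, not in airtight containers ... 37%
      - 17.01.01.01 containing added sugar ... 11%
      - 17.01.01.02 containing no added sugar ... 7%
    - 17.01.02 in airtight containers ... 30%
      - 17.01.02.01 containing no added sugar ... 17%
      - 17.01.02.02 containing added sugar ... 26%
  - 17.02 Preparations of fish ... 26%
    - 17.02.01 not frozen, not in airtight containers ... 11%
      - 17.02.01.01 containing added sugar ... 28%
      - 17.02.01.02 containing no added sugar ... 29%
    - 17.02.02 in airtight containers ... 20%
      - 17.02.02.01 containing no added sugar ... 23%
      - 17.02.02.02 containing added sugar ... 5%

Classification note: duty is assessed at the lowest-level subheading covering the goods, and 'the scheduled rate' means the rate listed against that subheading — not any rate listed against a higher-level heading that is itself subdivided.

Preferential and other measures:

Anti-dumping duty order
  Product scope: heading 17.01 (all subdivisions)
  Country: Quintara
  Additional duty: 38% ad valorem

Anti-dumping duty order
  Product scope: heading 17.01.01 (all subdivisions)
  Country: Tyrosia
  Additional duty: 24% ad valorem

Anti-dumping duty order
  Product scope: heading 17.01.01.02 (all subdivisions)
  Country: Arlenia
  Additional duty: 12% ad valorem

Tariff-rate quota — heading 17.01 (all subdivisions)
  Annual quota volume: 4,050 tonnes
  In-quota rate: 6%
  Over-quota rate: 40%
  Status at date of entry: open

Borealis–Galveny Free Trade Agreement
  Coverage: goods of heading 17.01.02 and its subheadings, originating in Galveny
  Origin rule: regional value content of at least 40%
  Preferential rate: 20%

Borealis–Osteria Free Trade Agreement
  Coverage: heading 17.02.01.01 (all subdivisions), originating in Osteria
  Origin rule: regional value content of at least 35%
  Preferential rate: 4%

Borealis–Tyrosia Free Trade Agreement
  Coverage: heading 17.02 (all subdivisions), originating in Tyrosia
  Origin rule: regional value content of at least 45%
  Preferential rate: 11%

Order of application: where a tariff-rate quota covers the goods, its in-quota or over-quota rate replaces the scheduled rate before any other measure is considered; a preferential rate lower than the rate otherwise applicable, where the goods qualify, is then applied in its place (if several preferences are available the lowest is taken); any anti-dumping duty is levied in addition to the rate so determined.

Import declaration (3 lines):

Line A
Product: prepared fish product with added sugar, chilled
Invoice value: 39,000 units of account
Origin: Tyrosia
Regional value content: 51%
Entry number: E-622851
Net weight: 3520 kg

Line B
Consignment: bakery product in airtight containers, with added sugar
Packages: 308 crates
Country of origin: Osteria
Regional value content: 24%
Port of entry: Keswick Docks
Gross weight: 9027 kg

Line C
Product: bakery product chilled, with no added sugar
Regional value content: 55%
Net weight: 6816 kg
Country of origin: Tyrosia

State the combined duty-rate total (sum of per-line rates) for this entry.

47%

Line A: prepared fish product → 17.02; chilled → 17.02.01; with added sugar → 17.02.01.01. Scheduled 28%. Tyrosia agreement on 17.02: RVC ≥ 45% → 11% available; preferential 11%. → 11%.
Line B: bakery product → 17.01; in airtight containers → 17.01.02; with added sugar → 17.01.02.02. Scheduled 26%. quota on 17.01 open → in-quota 6%; Osteria agreement on 17.02.01.01: 17.01.02.02 not covered. → 6%.
Line C: bakery product → 17.01; chilled → 17.01.01; with no added sugar → 17.01.01.02. Scheduled 7%. quota on 17.01 open → in-quota 6%; Tyrosia agreement on 17.02: 17.01.01.02 not covered; anti-dumping (Tyrosia, 17.01.01): +24%; total 6% + 24% = 30%. → 30%.
Sum: 11% + 6% + 30% = 47%.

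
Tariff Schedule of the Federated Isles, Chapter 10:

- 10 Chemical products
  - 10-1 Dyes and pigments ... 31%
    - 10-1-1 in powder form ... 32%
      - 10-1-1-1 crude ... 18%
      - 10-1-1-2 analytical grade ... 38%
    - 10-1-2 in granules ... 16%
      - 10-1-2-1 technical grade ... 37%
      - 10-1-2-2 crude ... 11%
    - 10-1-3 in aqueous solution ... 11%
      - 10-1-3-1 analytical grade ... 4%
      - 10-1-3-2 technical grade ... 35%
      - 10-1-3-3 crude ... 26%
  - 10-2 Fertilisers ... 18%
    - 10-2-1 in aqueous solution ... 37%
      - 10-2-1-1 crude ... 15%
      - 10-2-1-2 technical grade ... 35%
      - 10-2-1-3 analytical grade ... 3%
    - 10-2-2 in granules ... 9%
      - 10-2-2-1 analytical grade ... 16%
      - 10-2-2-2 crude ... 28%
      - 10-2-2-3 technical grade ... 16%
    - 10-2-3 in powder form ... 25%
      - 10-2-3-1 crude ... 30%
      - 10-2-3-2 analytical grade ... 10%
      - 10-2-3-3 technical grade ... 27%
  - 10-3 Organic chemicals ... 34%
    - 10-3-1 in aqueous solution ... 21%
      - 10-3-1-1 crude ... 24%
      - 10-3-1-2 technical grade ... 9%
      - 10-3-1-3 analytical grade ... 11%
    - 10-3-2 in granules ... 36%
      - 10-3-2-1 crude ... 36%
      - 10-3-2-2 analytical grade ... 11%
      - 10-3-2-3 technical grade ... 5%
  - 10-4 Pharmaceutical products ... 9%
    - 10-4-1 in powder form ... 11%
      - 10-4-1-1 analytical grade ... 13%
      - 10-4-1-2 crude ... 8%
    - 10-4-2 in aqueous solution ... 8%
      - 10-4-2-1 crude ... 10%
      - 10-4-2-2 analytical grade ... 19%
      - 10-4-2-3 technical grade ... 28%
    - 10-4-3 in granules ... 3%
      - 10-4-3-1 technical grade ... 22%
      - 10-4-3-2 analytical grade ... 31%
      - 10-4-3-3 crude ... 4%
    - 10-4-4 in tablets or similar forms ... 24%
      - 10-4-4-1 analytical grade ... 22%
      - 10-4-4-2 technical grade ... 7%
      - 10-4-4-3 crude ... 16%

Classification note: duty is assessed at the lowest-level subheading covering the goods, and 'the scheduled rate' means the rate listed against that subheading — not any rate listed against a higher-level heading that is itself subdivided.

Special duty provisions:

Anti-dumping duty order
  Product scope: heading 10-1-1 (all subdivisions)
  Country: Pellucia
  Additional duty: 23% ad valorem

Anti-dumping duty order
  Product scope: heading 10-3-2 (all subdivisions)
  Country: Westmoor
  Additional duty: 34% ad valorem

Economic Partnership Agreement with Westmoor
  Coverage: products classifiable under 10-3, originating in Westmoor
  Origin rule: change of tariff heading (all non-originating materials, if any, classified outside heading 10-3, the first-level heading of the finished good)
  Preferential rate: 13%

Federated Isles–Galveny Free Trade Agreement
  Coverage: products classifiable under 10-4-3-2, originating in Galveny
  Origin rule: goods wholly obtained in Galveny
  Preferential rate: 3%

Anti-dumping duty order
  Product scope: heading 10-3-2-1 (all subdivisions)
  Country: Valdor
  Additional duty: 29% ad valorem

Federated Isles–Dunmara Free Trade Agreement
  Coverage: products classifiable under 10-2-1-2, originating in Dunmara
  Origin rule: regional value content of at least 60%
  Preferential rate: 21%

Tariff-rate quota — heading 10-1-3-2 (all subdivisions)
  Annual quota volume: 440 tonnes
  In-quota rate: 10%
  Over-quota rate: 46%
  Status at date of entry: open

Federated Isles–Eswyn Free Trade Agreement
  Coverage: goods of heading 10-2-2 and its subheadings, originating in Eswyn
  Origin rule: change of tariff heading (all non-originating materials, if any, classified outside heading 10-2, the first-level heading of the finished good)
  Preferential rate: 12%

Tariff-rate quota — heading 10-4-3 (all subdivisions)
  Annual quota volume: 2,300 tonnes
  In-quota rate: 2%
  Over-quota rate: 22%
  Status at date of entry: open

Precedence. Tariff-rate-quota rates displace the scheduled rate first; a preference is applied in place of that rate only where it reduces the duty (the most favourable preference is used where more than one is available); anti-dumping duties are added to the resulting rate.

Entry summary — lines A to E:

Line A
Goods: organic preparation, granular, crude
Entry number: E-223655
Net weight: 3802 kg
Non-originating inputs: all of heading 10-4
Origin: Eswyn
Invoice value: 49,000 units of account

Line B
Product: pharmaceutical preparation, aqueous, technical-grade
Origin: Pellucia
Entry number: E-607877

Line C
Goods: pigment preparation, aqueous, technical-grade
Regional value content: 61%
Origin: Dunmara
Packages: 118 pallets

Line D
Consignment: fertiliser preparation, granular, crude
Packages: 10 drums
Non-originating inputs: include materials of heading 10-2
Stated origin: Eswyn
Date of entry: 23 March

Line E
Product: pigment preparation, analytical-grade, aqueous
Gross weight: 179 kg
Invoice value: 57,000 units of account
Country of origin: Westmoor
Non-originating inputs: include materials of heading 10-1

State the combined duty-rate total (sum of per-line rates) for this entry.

106%

Line A: organic → 10-3; granular → 10-3-2; crude → 10-3-2-1. Scheduled 36%. Eswyn agreement on 10-2-2: 10-3-2-1 not covered. → 36%.
Line B: pharmaceutical → 10-4; aqueous → 10-4-2; technical-grade → 10-4-2-3. Scheduled 28%. No special measure applies. → 28%.
Line C: pigment → 10-1; aqueous → 10-1-3; technical-grade → 10-1-3-2. Scheduled 35%. quota on 10-1-3-2 open → in-quota 10%; Dunmara agreement on 10-2-1-2: 10-1-3-2 not covered. → 10%.
Line D: fertiliser → 10-2; granular → 10-2-2; crude → 10-2-2-2. Scheduled 28%. Eswyn agreement on 10-2-2: CTH not met. → 28%.
Line E: pigment → 10-1; aqueous → 10-1-3; analytical-grade → 10-1-3-1. Scheduled 4%. Westmoor agreement on 10-3: 10-1-3-1 not covered. → 4%.
Sum: 36% + 28% + 10% + 28% + 4% = 106%.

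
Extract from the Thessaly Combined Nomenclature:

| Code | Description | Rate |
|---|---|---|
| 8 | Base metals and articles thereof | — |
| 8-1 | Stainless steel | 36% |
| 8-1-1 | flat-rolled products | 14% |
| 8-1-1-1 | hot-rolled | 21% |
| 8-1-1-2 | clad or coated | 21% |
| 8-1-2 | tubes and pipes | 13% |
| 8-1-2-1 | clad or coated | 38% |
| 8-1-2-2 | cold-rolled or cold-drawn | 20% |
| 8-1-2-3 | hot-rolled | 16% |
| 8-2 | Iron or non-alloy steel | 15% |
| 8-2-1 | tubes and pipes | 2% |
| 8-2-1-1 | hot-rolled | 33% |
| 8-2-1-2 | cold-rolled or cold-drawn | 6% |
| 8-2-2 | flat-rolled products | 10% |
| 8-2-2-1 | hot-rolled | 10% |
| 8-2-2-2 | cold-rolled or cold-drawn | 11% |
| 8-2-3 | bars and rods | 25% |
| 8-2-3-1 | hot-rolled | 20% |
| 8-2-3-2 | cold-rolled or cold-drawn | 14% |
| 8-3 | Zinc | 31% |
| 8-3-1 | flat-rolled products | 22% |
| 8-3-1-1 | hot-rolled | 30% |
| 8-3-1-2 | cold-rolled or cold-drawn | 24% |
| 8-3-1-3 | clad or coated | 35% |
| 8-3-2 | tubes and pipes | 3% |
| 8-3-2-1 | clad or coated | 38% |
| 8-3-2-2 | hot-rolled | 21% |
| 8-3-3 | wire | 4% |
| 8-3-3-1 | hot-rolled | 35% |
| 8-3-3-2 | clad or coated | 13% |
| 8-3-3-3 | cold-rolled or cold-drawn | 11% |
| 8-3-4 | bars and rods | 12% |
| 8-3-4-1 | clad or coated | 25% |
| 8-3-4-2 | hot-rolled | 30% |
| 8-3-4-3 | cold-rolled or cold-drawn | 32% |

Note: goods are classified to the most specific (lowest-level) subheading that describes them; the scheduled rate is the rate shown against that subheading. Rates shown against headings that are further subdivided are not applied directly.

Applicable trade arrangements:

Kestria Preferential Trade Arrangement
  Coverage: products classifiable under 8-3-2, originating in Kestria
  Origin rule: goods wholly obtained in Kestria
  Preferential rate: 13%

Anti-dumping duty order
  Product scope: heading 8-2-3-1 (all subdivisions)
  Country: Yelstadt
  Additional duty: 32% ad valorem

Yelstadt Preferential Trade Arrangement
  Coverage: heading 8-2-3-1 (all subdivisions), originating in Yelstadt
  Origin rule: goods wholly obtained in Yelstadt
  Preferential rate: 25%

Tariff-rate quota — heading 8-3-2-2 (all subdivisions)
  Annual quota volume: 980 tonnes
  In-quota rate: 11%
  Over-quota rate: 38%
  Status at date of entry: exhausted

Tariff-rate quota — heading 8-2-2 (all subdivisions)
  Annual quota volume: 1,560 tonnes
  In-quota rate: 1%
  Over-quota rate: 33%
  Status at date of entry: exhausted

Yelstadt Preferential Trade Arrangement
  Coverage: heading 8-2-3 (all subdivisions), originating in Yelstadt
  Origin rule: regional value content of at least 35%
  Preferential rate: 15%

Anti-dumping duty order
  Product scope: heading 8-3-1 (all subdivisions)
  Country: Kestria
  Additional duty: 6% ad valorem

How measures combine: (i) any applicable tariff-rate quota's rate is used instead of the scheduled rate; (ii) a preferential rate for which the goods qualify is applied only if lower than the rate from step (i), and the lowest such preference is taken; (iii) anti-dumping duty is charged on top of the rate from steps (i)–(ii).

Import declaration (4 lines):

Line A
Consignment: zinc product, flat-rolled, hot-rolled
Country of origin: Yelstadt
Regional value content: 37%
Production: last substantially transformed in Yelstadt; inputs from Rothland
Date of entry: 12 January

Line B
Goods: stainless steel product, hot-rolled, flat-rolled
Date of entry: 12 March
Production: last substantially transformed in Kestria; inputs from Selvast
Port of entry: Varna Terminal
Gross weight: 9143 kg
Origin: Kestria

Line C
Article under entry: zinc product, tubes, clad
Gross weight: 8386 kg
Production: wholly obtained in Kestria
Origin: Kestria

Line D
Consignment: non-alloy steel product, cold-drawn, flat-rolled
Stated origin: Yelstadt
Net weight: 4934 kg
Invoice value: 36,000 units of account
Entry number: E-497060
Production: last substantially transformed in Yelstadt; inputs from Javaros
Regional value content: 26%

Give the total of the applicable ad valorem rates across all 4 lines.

97%

Line A: zinc → 8-3; flat-rolled → 8-3-1; hot-rolled → 8-3-1-1. Scheduled 30%. Yelstadt agreement on 8-2-3-1: 8-3-1-1 not covered; Yelstadt agreement on 8-2-3: 8-3-1-1 not covered. → 30%.
Line B: stainless steel → 8-1; flat-rolled → 8-1-1; hot-rolled → 8-1-1-1. Scheduled 21%. Kestria agreement on 8-3-2: 8-1-1-1 not covered. → 21%.
Line C: zinc → 8-3; tubes → 8-3-2; clad → 8-3-2-1. Scheduled 38%. Kestria agreement on 8-3-2: wholly obtained → 13% available; preferential 13%. → 13%.
Line D: non-alloy steel → 8-2; flat-rolled → 8-2-2; cold-drawn → 8-2-2-2. Scheduled 11%. quota on 8-2-2 exhausted → over-quota 33%; Yelstadt agreement on 8-2-3-1: 8-2-2-2 not covered; Yelstadt agreement on 8-2-3: 8-2-2-2 not covered. → 33%.
Sum: 30% + 21% + 13% + 33% = 97%.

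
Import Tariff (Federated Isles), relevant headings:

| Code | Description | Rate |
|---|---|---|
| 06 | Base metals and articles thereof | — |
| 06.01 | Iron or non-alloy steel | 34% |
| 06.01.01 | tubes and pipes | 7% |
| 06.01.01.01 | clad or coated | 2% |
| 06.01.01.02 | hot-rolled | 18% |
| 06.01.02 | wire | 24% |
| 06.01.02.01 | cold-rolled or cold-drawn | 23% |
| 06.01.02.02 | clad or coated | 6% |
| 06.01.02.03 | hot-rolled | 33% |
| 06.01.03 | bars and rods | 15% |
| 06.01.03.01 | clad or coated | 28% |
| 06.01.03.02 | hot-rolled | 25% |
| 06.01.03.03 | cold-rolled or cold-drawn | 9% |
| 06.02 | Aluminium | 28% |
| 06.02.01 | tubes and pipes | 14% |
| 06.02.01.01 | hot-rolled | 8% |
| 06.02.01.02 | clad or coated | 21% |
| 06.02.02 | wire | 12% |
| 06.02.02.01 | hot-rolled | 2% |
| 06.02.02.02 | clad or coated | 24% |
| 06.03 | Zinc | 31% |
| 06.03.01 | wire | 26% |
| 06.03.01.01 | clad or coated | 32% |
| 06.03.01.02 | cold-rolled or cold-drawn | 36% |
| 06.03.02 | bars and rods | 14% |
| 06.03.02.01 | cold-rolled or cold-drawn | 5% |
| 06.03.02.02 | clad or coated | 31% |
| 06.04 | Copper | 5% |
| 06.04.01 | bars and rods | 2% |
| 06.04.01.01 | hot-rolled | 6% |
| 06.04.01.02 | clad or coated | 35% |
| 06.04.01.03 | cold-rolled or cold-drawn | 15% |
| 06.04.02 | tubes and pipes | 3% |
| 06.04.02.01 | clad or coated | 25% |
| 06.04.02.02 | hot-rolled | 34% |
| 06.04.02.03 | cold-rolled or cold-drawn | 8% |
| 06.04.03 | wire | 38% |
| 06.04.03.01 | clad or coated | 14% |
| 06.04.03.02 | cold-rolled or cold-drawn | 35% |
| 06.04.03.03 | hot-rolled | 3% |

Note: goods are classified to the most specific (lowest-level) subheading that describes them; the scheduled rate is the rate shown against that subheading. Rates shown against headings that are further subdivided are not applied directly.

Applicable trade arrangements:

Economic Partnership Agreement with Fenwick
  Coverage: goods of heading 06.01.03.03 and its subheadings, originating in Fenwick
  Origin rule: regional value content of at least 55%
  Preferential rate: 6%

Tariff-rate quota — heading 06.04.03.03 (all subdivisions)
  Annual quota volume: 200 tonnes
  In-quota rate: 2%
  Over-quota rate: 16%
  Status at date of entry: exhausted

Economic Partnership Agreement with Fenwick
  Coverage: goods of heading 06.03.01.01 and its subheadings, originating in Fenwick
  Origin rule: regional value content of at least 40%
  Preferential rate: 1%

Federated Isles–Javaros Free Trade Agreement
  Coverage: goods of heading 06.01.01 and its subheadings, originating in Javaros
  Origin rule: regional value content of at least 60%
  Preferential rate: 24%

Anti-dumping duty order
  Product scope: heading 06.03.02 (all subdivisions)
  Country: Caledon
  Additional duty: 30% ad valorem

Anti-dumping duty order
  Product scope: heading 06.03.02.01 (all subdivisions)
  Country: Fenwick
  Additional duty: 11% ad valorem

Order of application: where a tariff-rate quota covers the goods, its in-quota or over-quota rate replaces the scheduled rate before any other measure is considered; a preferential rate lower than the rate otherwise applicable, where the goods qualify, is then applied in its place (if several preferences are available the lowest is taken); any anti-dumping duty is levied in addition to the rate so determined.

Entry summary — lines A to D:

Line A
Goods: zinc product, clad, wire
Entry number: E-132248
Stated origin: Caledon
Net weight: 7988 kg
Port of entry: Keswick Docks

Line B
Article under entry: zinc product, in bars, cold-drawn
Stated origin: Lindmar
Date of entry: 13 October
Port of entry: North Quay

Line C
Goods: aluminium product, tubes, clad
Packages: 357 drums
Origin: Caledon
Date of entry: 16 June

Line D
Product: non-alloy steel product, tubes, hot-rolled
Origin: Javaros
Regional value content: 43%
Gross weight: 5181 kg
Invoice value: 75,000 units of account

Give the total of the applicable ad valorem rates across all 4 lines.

76%

Line A: zinc → 06.03; wire → 06.03.01; clad → 06.03.01.01. Scheduled 32%. No special measure applies. → 32%.
Line B: zinc → 06.03; in bars → 06.03.02; cold-drawn → 06.03.02.01. Scheduled 5%. No special measure applies. → 5%.
Line C: aluminium → 06.02; tubes → 06.02.01; clad → 06.02.01.02. Scheduled 21%. No special measure applies. → 21%.
Line D: non-alloy steel → 06.01; tubes → 06.01.01; hot-rolled → 06.01.01.02. Scheduled 18%. Javaros agreement on 06.01.01: RVC < 60%. → 18%.
Sum: 32% + 5% + 21% + 18% = 76%.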